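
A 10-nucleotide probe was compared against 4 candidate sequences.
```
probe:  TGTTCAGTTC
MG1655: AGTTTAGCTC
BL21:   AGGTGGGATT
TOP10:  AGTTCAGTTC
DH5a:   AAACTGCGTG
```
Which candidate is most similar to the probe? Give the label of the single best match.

TOP10

MG1655 differs at 3 bases; BL21 differs at 6 bases; TOP10 differs at 1 base; DH5a differs at 9 bases. The closest is TOP10.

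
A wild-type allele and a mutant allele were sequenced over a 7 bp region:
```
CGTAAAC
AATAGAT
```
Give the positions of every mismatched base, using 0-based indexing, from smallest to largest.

0, 1, 4, 6

Differences at position 0 (C→A), position 1 (G→A), position 4 (A→G), position 6 (C→T).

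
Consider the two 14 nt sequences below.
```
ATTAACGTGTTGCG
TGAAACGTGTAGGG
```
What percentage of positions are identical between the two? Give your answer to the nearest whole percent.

Mismatches at positions 1, 2, 3, 11, 13 (1-based): 5 of 14.
Identical positions: 9/14 = 64.29% → 64%.

64%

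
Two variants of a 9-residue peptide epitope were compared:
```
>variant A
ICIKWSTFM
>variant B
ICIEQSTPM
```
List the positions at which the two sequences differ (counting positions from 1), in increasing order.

Differences at position 4 (K→E), position 5 (W→Q), position 8 (F→P).

4, 5, 8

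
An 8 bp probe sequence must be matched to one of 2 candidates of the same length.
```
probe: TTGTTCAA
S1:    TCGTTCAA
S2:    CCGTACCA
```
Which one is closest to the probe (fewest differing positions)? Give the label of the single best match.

S1

S1 differs at 1 position; S2 differs at 4 positions. The closest is S1.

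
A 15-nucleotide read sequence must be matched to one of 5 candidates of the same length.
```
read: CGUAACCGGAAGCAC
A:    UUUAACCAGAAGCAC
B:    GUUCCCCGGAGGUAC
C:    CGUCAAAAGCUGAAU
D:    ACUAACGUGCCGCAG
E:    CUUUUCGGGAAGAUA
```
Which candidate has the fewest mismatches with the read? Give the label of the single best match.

A differs at 3 sites; B differs at 6 sites; C differs at 8 sites; D differs at 7 sites; E differs at 7 sites. The closest is A.

A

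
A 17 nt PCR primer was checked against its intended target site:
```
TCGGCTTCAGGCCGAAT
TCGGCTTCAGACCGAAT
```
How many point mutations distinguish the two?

1

The sequences differ at sites 11 (1-based) — 1 in total.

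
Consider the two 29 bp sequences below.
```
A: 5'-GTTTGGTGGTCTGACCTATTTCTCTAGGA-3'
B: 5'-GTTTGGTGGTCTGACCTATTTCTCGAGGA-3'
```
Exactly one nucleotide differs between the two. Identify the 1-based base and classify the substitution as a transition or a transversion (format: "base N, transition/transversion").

The sequences differ only at base 25: T→G (pyrimidine→purine), a transversion.

base 25, transversion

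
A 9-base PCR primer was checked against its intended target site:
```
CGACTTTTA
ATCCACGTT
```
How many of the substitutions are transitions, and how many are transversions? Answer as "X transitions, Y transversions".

Mismatches (1-based):
base 1: C→A (pyrimidine→purine, transversion)
base 2: G→T (purine→pyrimidine, transversion)
base 3: A→C (purine→pyrimidine, transversion)
base 5: T→A (pyrimidine→purine, transversion)
base 6: T→C (pyrimidine→pyrimidine, transition)
base 7: T→G (pyrimidine→purine, transversion)
base 9: A→T (purine→pyrimidine, transversion)

1 transition, 6 transversions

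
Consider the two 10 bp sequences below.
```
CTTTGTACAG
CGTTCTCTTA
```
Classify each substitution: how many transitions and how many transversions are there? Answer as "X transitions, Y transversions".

2 transitions, 4 transversions

Transitions (purine↔purine or pyrimidine↔pyrimidine): 8 C→T, 10 G→A.
Transversions (purine↔pyrimidine): 2 T→G, 5 G→C, 7 A→C, 9 A→T.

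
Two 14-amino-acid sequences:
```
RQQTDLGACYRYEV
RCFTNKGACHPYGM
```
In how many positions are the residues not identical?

Comparing position by position, 8 positions differ: 2 (Q/C), 3 (Q/F), 5 (D/N), 6 (L/K), 10 (Y/H), 11 (R/P), 13 (E/G), 14 (V/M).

8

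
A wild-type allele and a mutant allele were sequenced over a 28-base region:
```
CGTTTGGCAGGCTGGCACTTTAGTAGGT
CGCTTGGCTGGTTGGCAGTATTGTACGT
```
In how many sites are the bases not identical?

7

Mismatches (1-based): site 3: T→C; site 9: A→T; site 12: C→T; site 18: C→G; site 20: T→A; site 22: A→T; site 26: G→C.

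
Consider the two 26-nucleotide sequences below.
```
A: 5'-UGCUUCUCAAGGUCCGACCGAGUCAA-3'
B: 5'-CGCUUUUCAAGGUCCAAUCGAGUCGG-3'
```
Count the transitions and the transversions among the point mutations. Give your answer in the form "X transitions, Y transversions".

6 transitions, 0 transversions

Transitions (purine↔purine or pyrimidine↔pyrimidine): 1 U→C, 6 C→U, 16 G→A, 18 C→U, 25 A→G, 26 A→G.
Transversions (purine↔pyrimidine): none.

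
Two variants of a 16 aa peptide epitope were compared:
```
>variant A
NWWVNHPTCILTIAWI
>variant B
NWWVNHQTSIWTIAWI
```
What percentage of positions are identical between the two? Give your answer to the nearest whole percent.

81%

Mismatches at positions 7, 9, 11 (1-based): 3 of 16.
Identical positions: 13/16 = 81.25% → 81%.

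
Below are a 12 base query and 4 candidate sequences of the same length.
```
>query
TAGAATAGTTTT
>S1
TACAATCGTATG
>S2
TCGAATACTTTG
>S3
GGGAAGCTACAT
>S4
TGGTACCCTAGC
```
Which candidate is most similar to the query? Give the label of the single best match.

S2

S1 differs at 4 positions; S2 differs at 3 positions; S3 differs at 8 positions; S4 differs at 8 positions. The closest is S2.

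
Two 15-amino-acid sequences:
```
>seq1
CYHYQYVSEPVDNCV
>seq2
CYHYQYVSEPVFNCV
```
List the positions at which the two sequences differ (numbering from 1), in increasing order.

12

Scanning 1-based: 12: D/F.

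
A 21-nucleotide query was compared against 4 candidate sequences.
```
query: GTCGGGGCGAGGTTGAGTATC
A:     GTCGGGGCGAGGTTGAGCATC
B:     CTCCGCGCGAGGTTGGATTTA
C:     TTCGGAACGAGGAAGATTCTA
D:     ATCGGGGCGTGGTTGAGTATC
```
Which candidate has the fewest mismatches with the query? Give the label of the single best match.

A differs at 1 position; B differs at 7 positions; C differs at 8 positions; D differs at 2 positions. The closest is A.

A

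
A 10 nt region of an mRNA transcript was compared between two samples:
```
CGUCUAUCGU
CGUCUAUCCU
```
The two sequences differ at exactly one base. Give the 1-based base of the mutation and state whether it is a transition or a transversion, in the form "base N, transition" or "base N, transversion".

base 9, transversion

The sequences differ only at base 9: G→C (purine→pyrimidine), a transversion.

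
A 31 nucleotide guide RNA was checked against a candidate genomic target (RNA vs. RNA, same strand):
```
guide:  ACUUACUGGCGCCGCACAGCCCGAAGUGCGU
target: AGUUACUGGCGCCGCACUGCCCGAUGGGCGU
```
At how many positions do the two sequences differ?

The sequences differ at positions 2, 18, 25, 27 (1-based) — 4 in total.

4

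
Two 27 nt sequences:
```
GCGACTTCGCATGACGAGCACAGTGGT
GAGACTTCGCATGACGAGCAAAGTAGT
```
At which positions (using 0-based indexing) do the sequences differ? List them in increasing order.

1, 20, 24

Scanning 0-based: 1: C/A; 20: C/A; 24: G/A.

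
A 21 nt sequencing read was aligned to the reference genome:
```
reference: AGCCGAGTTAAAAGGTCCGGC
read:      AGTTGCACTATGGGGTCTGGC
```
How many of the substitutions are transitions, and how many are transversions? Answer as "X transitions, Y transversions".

7 transitions, 2 transversions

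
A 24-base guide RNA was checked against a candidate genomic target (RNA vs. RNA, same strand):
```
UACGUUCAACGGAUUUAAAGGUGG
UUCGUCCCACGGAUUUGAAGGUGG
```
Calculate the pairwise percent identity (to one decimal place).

83.3%

4 positions differ (2, 6, 8, 17), so 20 of 24 match: 20/24 = 83.33%.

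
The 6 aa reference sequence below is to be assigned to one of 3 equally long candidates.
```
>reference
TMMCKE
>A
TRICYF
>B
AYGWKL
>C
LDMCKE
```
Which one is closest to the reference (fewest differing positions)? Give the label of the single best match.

Hamming distances to reference — A: 4; B: 5; C: 2.
Smallest is C with 2 mismatches.

C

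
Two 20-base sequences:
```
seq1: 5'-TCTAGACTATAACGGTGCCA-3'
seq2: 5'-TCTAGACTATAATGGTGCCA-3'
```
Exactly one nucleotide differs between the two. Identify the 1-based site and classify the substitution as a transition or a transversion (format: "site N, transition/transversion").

Site 13 changes C→T. C is a pyrimidine and T is a pyrimidine, so this is a transition.

site 13, transition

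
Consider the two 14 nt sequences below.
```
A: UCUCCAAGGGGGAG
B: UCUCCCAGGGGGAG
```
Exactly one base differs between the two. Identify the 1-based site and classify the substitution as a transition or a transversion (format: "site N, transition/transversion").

site 6, transversion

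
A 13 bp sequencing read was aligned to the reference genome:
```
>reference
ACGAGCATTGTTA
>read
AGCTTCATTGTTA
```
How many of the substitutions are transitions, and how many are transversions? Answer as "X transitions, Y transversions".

0 transitions, 4 transversions

Mismatches (1-based):
position 2: C→G (pyrimidine→purine, transversion)
position 3: G→C (purine→pyrimidine, transversion)
position 4: A→T (purine→pyrimidine, transversion)
position 5: G→T (purine→pyrimidine, transversion)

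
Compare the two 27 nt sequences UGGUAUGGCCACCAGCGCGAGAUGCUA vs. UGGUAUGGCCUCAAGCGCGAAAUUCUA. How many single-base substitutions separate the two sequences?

4

Mismatches (1-based): position 11: A→U; position 13: C→A; position 21: G→A; position 24: G→U.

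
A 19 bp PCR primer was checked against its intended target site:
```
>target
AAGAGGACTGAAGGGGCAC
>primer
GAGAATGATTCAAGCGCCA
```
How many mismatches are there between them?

11

The sequences differ at sites 1, 5, 6, 7, 8, 10, 11, 13, 15, 18, 19 (1-based) — 11 in total.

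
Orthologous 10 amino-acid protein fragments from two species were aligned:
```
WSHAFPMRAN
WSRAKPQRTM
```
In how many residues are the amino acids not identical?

5

The sequences differ at residues 3, 5, 7, 9, 10 (1-based) — 5 in total.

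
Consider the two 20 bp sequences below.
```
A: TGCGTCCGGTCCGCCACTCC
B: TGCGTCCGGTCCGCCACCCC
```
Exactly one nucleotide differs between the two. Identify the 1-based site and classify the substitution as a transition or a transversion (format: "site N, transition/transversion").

Site 18 changes T→C. T is a pyrimidine and C is a pyrimidine, so this is a transition.

site 18, transition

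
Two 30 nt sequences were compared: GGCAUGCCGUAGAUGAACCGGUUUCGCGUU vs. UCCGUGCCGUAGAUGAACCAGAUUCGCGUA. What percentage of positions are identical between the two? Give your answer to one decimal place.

Mismatches at positions 1, 2, 4, 20, 22, 30 (1-based): 6 of 30.
Identical positions: 24/30 = 80% → 80.0%.

80.0%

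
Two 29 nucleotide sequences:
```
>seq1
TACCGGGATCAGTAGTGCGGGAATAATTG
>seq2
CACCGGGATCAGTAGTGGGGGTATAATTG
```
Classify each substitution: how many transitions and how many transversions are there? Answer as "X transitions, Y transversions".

1 transition, 2 transversions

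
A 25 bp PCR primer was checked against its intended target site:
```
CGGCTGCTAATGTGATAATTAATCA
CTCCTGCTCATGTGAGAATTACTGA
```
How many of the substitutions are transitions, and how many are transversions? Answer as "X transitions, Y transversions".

0 transitions, 6 transversions

Mismatches (1-based):
base 2: G→T (purine→pyrimidine, transversion)
base 3: G→C (purine→pyrimidine, transversion)
base 9: A→C (purine→pyrimidine, transversion)
base 16: T→G (pyrimidine→purine, transversion)
base 22: A→C (purine→pyrimidine, transversion)
base 24: C→G (pyrimidine→purine, transversion)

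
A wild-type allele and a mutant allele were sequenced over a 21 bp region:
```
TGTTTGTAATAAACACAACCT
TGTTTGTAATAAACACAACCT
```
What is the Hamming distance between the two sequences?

0

The two sequences are identical at every position.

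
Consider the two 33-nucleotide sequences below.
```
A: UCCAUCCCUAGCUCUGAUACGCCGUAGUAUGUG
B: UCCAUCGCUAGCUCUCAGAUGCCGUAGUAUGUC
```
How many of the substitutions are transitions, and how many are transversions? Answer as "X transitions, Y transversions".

1 transition, 4 transversions

Mismatches (1-based):
base 7: C→G (pyrimidine→purine, transversion)
base 16: G→C (purine→pyrimidine, transversion)
base 18: U→G (pyrimidine→purine, transversion)
base 20: C→U (pyrimidine→pyrimidine, transition)
base 33: G→C (purine→pyrimidine, transversion)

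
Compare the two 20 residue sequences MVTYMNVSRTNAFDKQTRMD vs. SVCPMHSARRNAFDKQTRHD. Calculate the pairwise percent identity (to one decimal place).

60.0%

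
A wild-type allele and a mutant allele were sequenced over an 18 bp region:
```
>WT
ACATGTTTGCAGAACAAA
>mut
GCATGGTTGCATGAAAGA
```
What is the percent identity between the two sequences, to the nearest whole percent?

67%

6 positions differ (1, 6, 12, 13, 15, 17), so 12 of 18 match: 12/18 = 66.67%.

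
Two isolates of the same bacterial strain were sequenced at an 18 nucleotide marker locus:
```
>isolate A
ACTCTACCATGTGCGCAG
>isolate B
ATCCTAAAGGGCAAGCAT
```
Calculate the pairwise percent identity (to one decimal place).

44.4%

Mismatches at positions 2, 3, 7, 8, 9, 10, 12, 13, 14, 18 (1-based): 10 of 18.
Identical positions: 8/18 = 44.44% → 44.4%.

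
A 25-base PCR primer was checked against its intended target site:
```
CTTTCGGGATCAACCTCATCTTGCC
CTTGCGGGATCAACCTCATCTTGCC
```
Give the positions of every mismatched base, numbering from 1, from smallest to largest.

4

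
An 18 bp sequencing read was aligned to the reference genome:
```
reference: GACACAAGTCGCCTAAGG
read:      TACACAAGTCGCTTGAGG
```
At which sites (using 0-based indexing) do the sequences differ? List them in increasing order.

Scanning 0-based: 0: G/T; 12: C/T; 14: A/G.

0, 12, 14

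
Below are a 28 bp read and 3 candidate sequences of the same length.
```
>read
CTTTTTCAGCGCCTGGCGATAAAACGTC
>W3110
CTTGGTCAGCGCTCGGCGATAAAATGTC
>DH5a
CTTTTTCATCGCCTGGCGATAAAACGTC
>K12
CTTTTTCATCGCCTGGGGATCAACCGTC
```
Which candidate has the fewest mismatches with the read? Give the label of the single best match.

Hamming distances to read — W3110: 5; DH5a: 1; K12: 4.
Smallest is DH5a with 1 mismatch.

DH5a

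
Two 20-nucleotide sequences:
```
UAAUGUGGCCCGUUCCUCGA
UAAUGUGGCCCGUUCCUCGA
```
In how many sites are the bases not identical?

No positions differ; the sequences are identical.

0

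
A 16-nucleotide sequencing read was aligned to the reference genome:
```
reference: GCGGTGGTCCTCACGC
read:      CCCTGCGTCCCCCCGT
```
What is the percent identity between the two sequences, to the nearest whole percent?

50%

Mismatches at positions 1, 3, 4, 5, 6, 11, 13, 16 (1-based): 8 of 16.
Identical positions: 8/16 = 50% → 50%.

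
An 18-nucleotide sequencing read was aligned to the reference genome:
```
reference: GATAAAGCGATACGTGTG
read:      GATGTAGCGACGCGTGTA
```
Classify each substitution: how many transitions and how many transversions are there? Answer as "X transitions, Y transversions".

4 transitions, 1 transversion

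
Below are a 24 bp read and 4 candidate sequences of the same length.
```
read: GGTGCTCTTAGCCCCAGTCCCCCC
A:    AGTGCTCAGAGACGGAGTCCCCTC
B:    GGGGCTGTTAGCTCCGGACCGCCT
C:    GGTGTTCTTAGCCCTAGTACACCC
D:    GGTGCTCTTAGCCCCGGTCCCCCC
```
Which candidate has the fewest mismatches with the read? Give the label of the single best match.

D

A differs at 7 positions; B differs at 7 positions; C differs at 4 positions; D differs at 1 position. The closest is D.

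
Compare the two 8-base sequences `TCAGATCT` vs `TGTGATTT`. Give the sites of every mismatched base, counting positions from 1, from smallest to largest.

2, 3, 7

Differences at site 2 (C→G), site 3 (A→T), site 7 (C→T).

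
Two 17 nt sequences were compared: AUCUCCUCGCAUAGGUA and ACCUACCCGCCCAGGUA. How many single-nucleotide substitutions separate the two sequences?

Comparing position by position, 5 bases differ: 2 (U/C), 5 (C/A), 7 (U/C), 11 (A/C), 12 (U/C).

5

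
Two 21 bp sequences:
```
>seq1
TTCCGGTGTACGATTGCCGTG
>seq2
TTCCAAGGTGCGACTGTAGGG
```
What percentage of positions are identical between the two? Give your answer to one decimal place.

61.9%

8 positions differ (5, 6, 7, 10, 14, 17, 18, 20), so 13 of 21 match: 13/21 = 61.9%.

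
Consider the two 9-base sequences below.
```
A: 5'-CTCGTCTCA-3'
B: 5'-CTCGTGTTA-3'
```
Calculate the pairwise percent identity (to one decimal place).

Mismatches at positions 6, 8 (1-based): 2 of 9.
Identical positions: 7/9 = 77.78% → 77.8%.

77.8%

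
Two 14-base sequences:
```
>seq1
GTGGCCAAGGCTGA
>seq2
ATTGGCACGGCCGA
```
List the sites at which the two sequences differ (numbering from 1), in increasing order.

1, 3, 5, 8, 12

Scanning 1-based: 1: G/A; 3: G/T; 5: C/G; 8: A/C; 12: T/C.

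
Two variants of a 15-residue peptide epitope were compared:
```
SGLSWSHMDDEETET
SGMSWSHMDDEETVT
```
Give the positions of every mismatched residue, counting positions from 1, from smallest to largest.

3, 14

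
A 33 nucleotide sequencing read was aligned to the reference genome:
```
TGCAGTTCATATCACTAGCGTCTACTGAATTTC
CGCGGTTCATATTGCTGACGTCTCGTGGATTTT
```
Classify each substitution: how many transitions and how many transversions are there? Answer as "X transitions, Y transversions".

Transitions (purine↔purine or pyrimidine↔pyrimidine): 1 T→C, 4 A→G, 13 C→T, 14 A→G, 17 A→G, 18 G→A, 28 A→G, 33 C→T.
Transversions (purine↔pyrimidine): 24 A→C, 25 C→G.

8 transitions, 2 transversions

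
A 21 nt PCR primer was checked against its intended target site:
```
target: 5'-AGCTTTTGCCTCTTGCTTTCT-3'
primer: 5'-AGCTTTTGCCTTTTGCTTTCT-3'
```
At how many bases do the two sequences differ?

1

The sequences differ at bases 12 (1-based) — 1 in total.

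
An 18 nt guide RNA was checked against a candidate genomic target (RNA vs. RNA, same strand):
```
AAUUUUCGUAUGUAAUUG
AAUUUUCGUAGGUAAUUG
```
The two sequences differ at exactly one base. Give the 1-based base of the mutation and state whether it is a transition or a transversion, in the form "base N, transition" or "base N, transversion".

Base 11 changes U→G. U is a pyrimidine and G is a purine, so this is a transversion.

base 11, transversion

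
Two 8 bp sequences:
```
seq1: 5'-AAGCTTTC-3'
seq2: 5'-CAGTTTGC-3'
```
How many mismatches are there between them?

3

The sequences differ at bases 1, 4, 7 (1-based) — 3 in total.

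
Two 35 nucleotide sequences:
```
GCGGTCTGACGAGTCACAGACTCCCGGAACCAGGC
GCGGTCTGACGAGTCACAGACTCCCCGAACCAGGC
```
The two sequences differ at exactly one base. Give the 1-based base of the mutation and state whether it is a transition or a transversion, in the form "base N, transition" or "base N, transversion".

base 26, transversion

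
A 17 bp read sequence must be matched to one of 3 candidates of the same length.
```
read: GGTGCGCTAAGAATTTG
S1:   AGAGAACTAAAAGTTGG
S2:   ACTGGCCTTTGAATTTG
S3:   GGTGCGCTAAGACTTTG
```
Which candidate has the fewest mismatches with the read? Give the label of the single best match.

Hamming distances to read — S1: 7; S2: 6; S3: 1.
Smallest is S3 with 1 mismatch.

S3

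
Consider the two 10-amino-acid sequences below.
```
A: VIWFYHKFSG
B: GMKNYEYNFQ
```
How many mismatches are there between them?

9

Comparing position by position, 9 positions differ: 1 (V/G), 2 (I/M), 3 (W/K), 4 (F/N), 6 (H/E), 7 (K/Y), 8 (F/N), 9 (S/F), 10 (G/Q).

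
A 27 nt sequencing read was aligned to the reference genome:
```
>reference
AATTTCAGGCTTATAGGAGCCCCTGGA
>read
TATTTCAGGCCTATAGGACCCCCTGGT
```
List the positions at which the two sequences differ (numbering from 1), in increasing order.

Differences at position 1 (A→T), position 11 (T→C), position 19 (G→C), position 27 (A→T).

1, 11, 19, 27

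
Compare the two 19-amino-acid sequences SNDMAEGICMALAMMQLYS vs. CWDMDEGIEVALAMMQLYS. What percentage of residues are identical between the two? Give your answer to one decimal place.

5 positions differ (1, 2, 5, 9, 10), so 14 of 19 match: 14/19 = 73.68%.

73.7%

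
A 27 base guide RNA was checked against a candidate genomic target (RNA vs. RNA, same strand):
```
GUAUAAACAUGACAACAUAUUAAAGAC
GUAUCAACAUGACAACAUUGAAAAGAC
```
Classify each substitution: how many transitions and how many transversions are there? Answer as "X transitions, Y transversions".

0 transitions, 4 transversions

Mismatches (1-based):
position 5: A→C (purine→pyrimidine, transversion)
position 19: A→U (purine→pyrimidine, transversion)
position 20: U→G (pyrimidine→purine, transversion)
position 21: U→A (pyrimidine→purine, transversion)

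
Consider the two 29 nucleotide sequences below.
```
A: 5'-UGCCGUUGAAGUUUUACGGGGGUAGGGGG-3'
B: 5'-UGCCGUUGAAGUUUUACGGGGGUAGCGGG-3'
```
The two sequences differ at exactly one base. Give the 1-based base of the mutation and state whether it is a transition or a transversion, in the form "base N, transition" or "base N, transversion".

The sequences differ only at base 26: G→C (purine→pyrimidine), a transversion.

base 26, transversion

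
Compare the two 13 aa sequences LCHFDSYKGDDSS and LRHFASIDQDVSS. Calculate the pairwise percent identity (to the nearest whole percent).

Mismatches at positions 2, 5, 7, 8, 9, 11 (1-based): 6 of 13.
Identical positions: 7/13 = 53.85% → 54%.

54%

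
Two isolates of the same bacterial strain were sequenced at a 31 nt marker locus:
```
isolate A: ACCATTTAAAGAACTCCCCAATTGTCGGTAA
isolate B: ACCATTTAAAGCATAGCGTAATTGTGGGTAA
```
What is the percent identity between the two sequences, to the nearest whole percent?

Mismatches at positions 12, 14, 15, 16, 18, 19, 26 (1-based): 7 of 31.
Identical positions: 24/31 = 77.42% → 77%.

77%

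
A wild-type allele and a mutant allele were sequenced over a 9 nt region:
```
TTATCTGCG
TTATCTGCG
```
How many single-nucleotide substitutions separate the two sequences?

0

No positions differ; the sequences are identical.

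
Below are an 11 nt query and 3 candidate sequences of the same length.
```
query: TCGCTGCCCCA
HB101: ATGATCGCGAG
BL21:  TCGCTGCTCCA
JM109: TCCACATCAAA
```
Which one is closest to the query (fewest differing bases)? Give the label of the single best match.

HB101 differs at 8 bases; BL21 differs at 1 base; JM109 differs at 7 bases. The closest is BL21.

BL21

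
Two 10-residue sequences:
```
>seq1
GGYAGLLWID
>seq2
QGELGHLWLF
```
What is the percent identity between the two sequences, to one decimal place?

40.0%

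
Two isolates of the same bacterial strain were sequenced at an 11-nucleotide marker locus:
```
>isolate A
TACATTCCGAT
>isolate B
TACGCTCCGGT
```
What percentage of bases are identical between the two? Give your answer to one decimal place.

72.7%

3 positions differ (4, 5, 10), so 8 of 11 match: 8/11 = 72.73%.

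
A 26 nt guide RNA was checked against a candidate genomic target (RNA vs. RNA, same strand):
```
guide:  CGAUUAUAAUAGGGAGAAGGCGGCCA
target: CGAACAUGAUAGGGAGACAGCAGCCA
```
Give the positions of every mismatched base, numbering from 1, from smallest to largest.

Scanning 1-based: 4: U/A; 5: U/C; 8: A/G; 18: A/C; 19: G/A; 22: G/A.

4, 5, 8, 18, 19, 22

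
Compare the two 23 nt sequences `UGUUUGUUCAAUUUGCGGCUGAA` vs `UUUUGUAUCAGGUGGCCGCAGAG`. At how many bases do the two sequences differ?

Comparing position by position, 10 bases differ: 2 (G/U), 5 (U/G), 6 (G/U), 7 (U/A), 11 (A/G), 12 (U/G), 14 (U/G), 17 (G/C), 20 (U/A), 23 (A/G).

10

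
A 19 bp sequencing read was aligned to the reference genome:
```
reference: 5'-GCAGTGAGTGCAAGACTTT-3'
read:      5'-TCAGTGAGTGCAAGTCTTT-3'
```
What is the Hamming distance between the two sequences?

2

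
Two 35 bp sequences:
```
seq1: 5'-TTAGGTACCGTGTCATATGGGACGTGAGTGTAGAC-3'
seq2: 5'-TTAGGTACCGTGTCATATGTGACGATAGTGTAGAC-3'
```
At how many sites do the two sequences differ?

3

Mismatches (1-based): site 20: G→T; site 25: T→A; site 26: G→T.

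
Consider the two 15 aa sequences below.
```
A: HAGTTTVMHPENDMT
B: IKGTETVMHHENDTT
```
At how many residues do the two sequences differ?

5

Mismatches (1-based): residue 1: H→I; residue 2: A→K; residue 5: T→E; residue 10: P→H; residue 14: M→T.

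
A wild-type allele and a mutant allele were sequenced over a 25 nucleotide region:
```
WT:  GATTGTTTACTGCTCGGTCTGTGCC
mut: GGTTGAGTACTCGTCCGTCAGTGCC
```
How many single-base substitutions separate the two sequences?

7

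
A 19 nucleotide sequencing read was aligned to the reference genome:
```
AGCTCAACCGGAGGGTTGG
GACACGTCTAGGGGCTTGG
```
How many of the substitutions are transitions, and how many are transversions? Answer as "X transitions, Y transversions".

Transitions (purine↔purine or pyrimidine↔pyrimidine): 1 A→G, 2 G→A, 6 A→G, 9 C→T, 10 G→A, 12 A→G.
Transversions (purine↔pyrimidine): 4 T→A, 7 A→T, 15 G→C.

6 transitions, 3 transversions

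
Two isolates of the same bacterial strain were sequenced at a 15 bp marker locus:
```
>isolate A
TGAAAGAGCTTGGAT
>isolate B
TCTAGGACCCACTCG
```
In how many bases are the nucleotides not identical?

10

The sequences differ at bases 2, 3, 5, 8, 10, 11, 12, 13, 14, 15 (1-based) — 10 in total.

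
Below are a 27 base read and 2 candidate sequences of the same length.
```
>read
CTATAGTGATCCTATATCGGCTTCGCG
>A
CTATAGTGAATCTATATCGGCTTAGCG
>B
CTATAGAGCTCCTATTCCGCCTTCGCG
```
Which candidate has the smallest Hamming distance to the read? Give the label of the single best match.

A

A differs at 3 bases; B differs at 5 bases. The closest is A.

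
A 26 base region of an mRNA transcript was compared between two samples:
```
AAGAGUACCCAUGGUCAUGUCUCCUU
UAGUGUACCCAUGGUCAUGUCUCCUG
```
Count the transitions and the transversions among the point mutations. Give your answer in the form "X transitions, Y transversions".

0 transitions, 3 transversions

Transitions (purine↔purine or pyrimidine↔pyrimidine): none.
Transversions (purine↔pyrimidine): 1 A→U, 4 A→U, 26 U→G.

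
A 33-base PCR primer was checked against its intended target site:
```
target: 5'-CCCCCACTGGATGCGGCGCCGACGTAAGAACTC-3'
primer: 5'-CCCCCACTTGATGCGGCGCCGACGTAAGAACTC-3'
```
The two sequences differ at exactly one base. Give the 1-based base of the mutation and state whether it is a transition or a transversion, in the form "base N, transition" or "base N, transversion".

The sequences differ only at base 9: G→T (purine→pyrimidine), a transversion.

base 9, transversion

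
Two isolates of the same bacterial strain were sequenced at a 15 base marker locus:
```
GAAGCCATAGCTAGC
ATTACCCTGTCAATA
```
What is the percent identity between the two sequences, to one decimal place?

33.3%

Mismatches at positions 1, 2, 3, 4, 7, 9, 10, 12, 14, 15 (1-based): 10 of 15.
Identical positions: 5/15 = 33.33% → 33.3%.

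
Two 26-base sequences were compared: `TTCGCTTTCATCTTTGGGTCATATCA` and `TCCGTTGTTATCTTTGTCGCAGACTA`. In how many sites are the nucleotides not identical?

Comparing position by position, 10 sites differ: 2 (T/C), 5 (C/T), 7 (T/G), 9 (C/T), 17 (G/T), 18 (G/C), 19 (T/G), 22 (T/G), 24 (T/C), 25 (C/T).

10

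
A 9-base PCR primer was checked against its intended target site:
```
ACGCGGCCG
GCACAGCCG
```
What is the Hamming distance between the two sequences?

3

The sequences differ at positions 1, 3, 5 (1-based) — 3 in total.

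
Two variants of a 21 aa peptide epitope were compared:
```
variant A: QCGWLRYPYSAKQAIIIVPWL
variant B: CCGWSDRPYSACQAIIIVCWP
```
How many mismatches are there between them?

7

Mismatches (1-based): residue 1: Q→C; residue 5: L→S; residue 6: R→D; residue 7: Y→R; residue 12: K→C; residue 19: P→C; residue 21: L→P.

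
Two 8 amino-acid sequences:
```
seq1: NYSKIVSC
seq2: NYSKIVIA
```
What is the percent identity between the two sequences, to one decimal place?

Mismatches at positions 7, 8 (1-based): 2 of 8.
Identical positions: 6/8 = 75% → 75.0%.

75.0%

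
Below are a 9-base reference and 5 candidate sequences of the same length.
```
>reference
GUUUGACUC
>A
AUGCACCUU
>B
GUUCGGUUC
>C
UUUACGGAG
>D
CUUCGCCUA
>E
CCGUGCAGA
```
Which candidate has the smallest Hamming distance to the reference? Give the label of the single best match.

A differs at 6 positions; B differs at 3 positions; C differs at 7 positions; D differs at 4 positions; E differs at 7 positions. The closest is B.

B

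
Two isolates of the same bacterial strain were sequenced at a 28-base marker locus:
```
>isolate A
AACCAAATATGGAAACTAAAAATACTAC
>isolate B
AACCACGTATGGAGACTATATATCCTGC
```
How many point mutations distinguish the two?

7

The sequences differ at sites 6, 7, 14, 19, 21, 24, 27 (1-based) — 7 in total.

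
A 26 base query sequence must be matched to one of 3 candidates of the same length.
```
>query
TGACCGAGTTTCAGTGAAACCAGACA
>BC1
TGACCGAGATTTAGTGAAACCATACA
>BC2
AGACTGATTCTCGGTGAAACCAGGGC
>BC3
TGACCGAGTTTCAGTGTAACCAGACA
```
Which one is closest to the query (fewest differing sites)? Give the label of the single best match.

BC3

BC1 differs at 3 sites; BC2 differs at 8 sites; BC3 differs at 1 site. The closest is BC3.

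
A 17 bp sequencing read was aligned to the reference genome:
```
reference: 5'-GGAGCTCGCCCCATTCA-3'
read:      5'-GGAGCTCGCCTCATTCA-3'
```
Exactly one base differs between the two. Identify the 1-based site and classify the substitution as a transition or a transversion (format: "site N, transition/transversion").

Site 11 changes C→T. C is a pyrimidine and T is a pyrimidine, so this is a transition.

site 11, transition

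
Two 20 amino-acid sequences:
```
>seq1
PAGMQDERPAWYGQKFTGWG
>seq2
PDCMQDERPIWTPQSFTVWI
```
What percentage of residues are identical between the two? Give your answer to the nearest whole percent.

Mismatches at positions 2, 3, 10, 12, 13, 15, 18, 20 (1-based): 8 of 20.
Identical positions: 12/20 = 60% → 60%.

60%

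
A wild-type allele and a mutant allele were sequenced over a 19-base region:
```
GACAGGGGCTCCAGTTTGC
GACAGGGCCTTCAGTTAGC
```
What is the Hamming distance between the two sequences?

Comparing position by position, 3 positions differ: 8 (G/C), 11 (C/T), 17 (T/A).

3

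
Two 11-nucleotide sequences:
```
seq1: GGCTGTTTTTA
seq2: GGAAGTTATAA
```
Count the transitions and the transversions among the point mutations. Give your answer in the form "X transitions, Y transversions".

0 transitions, 4 transversions

Transitions (purine↔purine or pyrimidine↔pyrimidine): none.
Transversions (purine↔pyrimidine): 3 C→A, 4 T→A, 8 T→A, 10 T→A.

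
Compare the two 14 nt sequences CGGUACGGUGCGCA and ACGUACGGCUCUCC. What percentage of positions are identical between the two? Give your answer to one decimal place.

Mismatches at positions 1, 2, 9, 10, 12, 14 (1-based): 6 of 14.
Identical positions: 8/14 = 57.14% → 57.1%.

57.1%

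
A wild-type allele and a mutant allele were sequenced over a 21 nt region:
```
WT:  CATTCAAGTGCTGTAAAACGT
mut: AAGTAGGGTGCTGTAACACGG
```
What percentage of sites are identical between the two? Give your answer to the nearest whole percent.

67%

7 positions differ (1, 3, 5, 6, 7, 17, 21), so 14 of 21 match: 14/21 = 66.67%.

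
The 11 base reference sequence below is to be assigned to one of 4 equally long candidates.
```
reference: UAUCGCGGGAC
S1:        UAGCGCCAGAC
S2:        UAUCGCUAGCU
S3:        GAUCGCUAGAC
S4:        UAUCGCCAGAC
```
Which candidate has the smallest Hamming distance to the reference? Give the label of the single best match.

Hamming distances to reference — S1: 3; S2: 4; S3: 3; S4: 2.
Smallest is S4 with 2 mismatches.

S4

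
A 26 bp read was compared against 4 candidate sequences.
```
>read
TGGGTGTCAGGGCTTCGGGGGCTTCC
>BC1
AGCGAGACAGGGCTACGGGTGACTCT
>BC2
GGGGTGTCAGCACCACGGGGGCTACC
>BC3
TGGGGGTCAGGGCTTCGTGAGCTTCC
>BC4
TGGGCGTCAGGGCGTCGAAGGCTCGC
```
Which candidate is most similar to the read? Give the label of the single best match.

Hamming distances to read — BC1: 9; BC2: 6; BC3: 3; BC4: 6.
Smallest is BC3 with 3 mismatches.

BC3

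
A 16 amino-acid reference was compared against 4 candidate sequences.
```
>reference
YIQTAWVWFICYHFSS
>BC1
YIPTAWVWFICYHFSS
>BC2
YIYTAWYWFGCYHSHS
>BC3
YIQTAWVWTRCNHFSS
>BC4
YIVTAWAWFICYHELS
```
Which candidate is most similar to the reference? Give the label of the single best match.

BC1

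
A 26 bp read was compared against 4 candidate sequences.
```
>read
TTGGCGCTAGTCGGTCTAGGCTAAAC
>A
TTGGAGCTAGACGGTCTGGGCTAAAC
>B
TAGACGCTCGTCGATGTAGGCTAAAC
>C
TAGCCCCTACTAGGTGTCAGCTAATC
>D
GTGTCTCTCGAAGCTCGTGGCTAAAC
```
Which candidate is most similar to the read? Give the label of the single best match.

A differs at 3 bases; B differs at 5 bases; C differs at 9 bases; D differs at 9 bases. The closest is A.

A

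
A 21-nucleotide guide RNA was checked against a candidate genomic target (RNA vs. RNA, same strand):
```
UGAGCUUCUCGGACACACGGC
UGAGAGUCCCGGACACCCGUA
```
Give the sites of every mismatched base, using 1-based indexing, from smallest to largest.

Differences at site 5 (C→A), site 6 (U→G), site 9 (U→C), site 17 (A→C), site 20 (G→U), site 21 (C→A).

5, 6, 9, 17, 20, 21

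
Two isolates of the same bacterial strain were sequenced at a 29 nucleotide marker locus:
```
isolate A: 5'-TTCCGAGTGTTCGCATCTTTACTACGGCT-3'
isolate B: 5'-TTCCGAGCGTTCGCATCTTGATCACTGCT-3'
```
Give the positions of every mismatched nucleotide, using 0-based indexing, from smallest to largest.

7, 19, 21, 22, 25

Differences at position 7 (T→C), position 19 (T→G), position 21 (C→T), position 22 (T→C), position 25 (G→T).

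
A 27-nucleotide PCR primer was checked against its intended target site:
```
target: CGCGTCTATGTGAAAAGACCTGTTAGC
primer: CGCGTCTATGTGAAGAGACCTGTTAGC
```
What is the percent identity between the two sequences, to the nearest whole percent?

96%

1 position differs (15), so 26 of 27 match: 26/27 = 96.3%.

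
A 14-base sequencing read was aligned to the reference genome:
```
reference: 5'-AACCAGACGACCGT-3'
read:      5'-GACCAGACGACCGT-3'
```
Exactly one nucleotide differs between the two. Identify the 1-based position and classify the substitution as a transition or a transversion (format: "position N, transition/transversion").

The sequences differ only at position 1: A→G (purine→purine), a transition.

position 1, transition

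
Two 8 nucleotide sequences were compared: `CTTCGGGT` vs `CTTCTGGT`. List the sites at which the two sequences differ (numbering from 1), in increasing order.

5

Scanning 1-based: 5: G/T.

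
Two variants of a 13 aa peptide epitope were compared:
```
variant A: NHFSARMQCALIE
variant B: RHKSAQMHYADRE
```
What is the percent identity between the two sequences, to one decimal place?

Mismatches at positions 1, 3, 6, 8, 9, 11, 12 (1-based): 7 of 13.
Identical positions: 6/13 = 46.15% → 46.2%.

46.2%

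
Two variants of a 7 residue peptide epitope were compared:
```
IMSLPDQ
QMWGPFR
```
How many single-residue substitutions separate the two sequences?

Comparing position by position, 5 residues differ: 1 (I/Q), 3 (S/W), 4 (L/G), 6 (D/F), 7 (Q/R).

5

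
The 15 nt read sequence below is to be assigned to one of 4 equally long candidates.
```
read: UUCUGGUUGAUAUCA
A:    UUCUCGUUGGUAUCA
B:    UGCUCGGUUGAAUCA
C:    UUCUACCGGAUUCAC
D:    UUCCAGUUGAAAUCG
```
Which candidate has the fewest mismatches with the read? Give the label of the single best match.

A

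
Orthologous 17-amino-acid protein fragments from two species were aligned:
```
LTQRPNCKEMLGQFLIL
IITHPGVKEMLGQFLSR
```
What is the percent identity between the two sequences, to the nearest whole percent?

8 positions differ (1, 2, 3, 4, 6, 7, 16, 17), so 9 of 17 match: 9/17 = 52.94%.

53%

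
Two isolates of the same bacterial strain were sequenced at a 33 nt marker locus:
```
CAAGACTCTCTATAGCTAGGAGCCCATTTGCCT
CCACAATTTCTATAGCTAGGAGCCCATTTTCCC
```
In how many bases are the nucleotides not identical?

6

The sequences differ at bases 2, 4, 6, 8, 30, 33 (1-based) — 6 in total.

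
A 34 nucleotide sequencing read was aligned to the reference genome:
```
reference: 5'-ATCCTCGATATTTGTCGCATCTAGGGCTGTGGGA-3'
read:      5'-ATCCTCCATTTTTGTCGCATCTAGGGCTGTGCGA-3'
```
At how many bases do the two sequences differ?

3

The sequences differ at bases 7, 10, 32 (1-based) — 3 in total.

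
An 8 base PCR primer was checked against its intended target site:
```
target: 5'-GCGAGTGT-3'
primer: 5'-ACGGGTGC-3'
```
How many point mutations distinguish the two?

Comparing position by position, 3 sites differ: 1 (G/A), 4 (A/G), 8 (T/C).

3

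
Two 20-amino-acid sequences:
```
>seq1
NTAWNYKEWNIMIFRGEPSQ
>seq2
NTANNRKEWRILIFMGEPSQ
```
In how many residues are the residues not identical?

The sequences differ at residues 4, 6, 10, 12, 15 (1-based) — 5 in total.

5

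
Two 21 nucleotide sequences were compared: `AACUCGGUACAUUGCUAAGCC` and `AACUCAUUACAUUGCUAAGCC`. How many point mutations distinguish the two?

Comparing position by position, 2 sites differ: 6 (G/A), 7 (G/U).

2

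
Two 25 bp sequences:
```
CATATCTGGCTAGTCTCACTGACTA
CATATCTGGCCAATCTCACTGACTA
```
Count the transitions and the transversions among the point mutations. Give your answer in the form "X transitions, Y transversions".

2 transitions, 0 transversions

Transitions (purine↔purine or pyrimidine↔pyrimidine): 11 T→C, 13 G→A.
Transversions (purine↔pyrimidine): none.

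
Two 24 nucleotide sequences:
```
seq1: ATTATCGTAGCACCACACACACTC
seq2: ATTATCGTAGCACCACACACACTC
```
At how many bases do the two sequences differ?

The two sequences are identical at every position.

0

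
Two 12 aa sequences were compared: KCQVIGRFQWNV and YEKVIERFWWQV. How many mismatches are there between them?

Comparing position by position, 6 residues differ: 1 (K/Y), 2 (C/E), 3 (Q/K), 6 (G/E), 9 (Q/W), 11 (N/Q).

6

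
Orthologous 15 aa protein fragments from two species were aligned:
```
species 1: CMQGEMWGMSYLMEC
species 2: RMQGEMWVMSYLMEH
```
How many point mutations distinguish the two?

3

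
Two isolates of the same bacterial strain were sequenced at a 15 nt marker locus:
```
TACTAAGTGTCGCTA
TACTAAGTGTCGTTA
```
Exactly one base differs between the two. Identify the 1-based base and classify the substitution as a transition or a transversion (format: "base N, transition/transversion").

The sequences differ only at base 13: C→T (pyrimidine→pyrimidine), a transition.

base 13, transition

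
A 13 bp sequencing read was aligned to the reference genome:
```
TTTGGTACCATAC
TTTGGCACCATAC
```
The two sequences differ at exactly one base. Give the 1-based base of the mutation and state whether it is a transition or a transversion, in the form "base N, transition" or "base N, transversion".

Base 6 changes T→C. T is a pyrimidine and C is a pyrimidine, so this is a transition.

base 6, transition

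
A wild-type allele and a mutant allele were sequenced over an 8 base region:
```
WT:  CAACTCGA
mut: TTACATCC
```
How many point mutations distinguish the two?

Comparing position by position, 6 sites differ: 1 (C/T), 2 (A/T), 5 (T/A), 6 (C/T), 7 (G/C), 8 (A/C).

6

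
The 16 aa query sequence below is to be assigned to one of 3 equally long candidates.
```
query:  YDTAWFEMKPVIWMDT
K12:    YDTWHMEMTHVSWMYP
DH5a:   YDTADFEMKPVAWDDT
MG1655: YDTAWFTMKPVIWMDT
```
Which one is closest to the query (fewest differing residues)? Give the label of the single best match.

MG1655

K12 differs at 8 residues; DH5a differs at 3 residues; MG1655 differs at 1 residue. The closest is MG1655.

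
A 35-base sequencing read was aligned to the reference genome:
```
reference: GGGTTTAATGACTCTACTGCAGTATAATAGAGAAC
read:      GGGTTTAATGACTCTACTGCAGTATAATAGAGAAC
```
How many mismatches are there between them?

0

The two sequences are identical at every position.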